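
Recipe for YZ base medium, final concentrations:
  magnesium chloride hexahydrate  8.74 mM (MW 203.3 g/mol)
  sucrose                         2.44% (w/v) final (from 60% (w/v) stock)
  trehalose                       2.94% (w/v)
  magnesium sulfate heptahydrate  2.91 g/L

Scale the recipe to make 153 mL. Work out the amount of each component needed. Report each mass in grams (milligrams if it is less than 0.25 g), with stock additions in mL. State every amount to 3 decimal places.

magnesium chloride hexahydrate 0.272 g; sucrose 6.222 mL; trehalose 4.498 g; magnesium sulfate heptahydrate 0.445 g

Scale factor relative to 1 L: 0.153.
magnesium chloride hexahydrate: 8.74 mmol/L × 203.3 g/mol × 0.153 L ÷ 1000 = 0.272 g
sucrose: C1V1 = C2V2 → 2.44% ÷ 60% × 153 mL = 6.222 mL
trehalose: 2.94% w/v = 29.4 g/L → 29.4 × 0.153 L = 4.498 g
magnesium sulfate heptahydrate: 2.91 g/L × 0.153 L = 0.445 g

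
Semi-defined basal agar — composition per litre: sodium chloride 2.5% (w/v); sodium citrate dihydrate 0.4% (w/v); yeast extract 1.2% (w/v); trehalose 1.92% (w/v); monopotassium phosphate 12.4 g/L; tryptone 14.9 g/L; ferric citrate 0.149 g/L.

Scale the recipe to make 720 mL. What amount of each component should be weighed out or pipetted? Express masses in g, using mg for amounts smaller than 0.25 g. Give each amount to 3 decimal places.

Target volume = 720 mL = 0.72 L.
sodium chloride: 2.5% w/v = 25 g/L → 25 × 0.72 L = 18.000 g
sodium citrate dihydrate: 0.4% w/v = 4 g/L → 4 × 0.72 L = 2.880 g
yeast extract: 1.2 g per 100 mL × 720 mL ÷ 100 = 8.640 g
trehalose: 1.92 g per 100 mL × 720 mL ÷ 100 = 13.824 g
monopotassium phosphate: 12.4 g/L × 0.72 L = 8.928 g
tryptone: 14.9 g/L × 0.72 L = 10.728 g
ferric citrate: 0.149 g/L × 0.72 L = 0.10728 g = 107.280 mg

sodium chloride 18.000 g; sodium citrate dihydrate 2.880 g; yeast extract 8.640 g; trehalose 13.824 g; monopotassium phosphate 8.928 g; tryptone 10.728 g; ferric citrate 107.280 mg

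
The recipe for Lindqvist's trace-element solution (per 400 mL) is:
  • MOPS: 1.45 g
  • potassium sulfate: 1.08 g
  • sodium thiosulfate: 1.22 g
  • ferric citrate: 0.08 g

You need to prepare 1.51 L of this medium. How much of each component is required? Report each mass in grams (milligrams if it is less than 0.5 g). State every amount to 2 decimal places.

MOPS 5.47 g; potassium sulfate 4.08 g; sodium thiosulfate 4.61 g; ferric citrate 302.00 mg

Ratio of target to recipe volume: 1510 / 400 = 3.775.
MOPS: 1.45 g × (1510 mL / 400 mL) = 5.47 g
potassium sulfate: 1.08 g × (1510 mL / 400 mL) = 4.08 g
sodium thiosulfate: 1.22 g × (1510 mL / 400 mL) = 4.61 g
ferric citrate: 0.08 g × (1510 mL / 400 mL) = 0.302 g = 302.00 mg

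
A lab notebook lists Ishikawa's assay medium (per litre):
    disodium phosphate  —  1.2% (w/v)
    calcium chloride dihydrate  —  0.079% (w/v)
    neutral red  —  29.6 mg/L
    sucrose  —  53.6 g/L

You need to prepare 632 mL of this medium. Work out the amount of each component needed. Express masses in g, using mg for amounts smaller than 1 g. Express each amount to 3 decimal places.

Working volume: 632 mL = 0.632 L.
disodium phosphate: 1.2 g per 100 mL × 632 mL ÷ 100 = 7.584 g
calcium chloride dihydrate: 0.079 g per 100 mL × 632 mL ÷ 100 = 0.49928 g = 499.280 mg
neutral red: 29.6 mg/L × 0.632 L = 18.707 mg
sucrose: 53.6 g/L × 0.632 L = 33.875 g

disodium phosphate 7.584 g; calcium chloride dihydrate 499.280 mg; neutral red 18.707 mg; sucrose 33.875 g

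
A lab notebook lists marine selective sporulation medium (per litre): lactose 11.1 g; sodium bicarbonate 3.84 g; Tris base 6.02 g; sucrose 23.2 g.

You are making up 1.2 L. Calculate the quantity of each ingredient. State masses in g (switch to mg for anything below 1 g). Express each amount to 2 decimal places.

lactose 13.32 g; sodium bicarbonate 4.61 g; Tris base 7.22 g; sucrose 27.84 g

Scale factor = 1200 mL / 1000 mL = 1.2.
lactose: 11.1 g × (1200 mL / 1000 mL) = 13.32 g
sodium bicarbonate: 3.84 g × (1200 mL / 1000 mL) = 4.61 g
Tris base: 6.02 g × (1200 mL / 1000 mL) = 7.22 g
sucrose: 23.2 g × (1200 mL / 1000 mL) = 27.84 g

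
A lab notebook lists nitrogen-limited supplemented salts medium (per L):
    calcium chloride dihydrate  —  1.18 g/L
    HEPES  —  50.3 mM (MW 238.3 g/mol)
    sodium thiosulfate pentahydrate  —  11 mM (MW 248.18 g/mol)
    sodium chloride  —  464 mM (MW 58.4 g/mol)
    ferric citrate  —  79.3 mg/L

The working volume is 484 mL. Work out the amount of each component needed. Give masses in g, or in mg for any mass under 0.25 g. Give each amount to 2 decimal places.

calcium chloride dihydrate 0.57 g; HEPES 5.80 g; sodium thiosulfate pentahydrate 1.32 g; sodium chloride 13.12 g; ferric citrate 38.38 mg

Working volume: 484 mL = 0.484 L.
calcium chloride dihydrate: 1.18 g/L × 0.484 L = 0.57 g
HEPES: 50.3 mmol/L × 238.3 g/mol × 0.484 L ÷ 1000 = 5.80 g
sodium thiosulfate pentahydrate: 11 mmol/L × 248.18 g/mol × 0.484 L ÷ 1000 = 1.32 g
sodium chloride: 464 mmol/L × 58.4 g/mol × 0.484 L ÷ 1000 = 13.12 g
ferric citrate: 79.3 mg/L × 0.484 L = 38.38 mg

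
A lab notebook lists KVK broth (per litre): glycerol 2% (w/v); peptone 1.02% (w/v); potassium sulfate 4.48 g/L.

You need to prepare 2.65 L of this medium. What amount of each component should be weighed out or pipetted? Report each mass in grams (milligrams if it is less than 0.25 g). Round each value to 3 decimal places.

glycerol 53.000 g; peptone 27.030 g; potassium sulfate 11.872 g

Scale factor relative to 1 L: 2.65.
glycerol: 2 g per 100 mL × 2650 mL ÷ 100 = 53.000 g
peptone: 1.02% w/v = 10.2 g/L → 10.2 × 2.65 L = 27.030 g
potassium sulfate: 4.48 g/L × 2.65 L = 11.872 g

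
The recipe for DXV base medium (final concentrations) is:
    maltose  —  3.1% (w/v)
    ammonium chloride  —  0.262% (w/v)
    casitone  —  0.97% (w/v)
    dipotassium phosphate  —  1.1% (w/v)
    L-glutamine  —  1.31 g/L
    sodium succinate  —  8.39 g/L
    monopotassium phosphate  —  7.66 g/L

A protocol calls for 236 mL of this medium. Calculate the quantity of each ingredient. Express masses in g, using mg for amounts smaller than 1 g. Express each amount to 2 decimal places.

Target volume = 236 mL = 0.236 L.
maltose: 3.1 g per 100 mL × 236 mL ÷ 100 = 7.32 g
ammonium chloride: 0.262 g per 100 mL × 236 mL ÷ 100 = 0.61832 g = 618.32 mg
casitone: 0.97 g per 100 mL × 236 mL ÷ 100 = 2.29 g
dipotassium phosphate: 1.1 g per 100 mL × 236 mL ÷ 100 = 2.60 g
L-glutamine: 1.31 g/L × 0.236 L = 0.30916 g = 309.16 mg
sodium succinate: 8.39 g/L × 0.236 L = 1.98 g
monopotassium phosphate: 7.66 g/L × 0.236 L = 1.81 g

maltose 7.32 g; ammonium chloride 618.32 mg; casitone 2.29 g; dipotassium phosphate 2.60 g; L-glutamine 309.16 mg; sodium succinate 1.98 g; monopotassium phosphate 1.81 g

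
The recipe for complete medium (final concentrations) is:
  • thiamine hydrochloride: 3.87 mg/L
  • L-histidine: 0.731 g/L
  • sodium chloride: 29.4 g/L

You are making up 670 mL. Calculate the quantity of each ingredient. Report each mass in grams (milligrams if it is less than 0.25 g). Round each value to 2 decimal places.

Working volume: 670 mL = 0.67 L.
thiamine hydrochloride: 3.87 mg/L × 0.67 L = 2.59 mg
L-histidine: 0.731 g/L × 0.67 L = 0.49 g
sodium chloride: 29.4 g/L × 0.67 L = 19.70 g

thiamine hydrochloride 2.59 mg; L-histidine 0.49 g; sodium chloride 19.70 g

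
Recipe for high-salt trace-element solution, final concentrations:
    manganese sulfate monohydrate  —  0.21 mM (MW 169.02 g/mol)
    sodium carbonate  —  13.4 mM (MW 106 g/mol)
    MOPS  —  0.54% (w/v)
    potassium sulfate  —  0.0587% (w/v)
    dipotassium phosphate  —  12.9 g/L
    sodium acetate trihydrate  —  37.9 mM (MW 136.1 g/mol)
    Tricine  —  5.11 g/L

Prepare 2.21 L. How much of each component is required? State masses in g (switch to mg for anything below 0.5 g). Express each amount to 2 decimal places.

manganese sulfate monohydrate 78.44 mg; sodium carbonate 3.14 g; MOPS 11.93 g; potassium sulfate 1.30 g; dipotassium phosphate 28.51 g; sodium acetate trihydrate 11.40 g; Tricine 11.29 g

Working volume: 2.21 L.
manganese sulfate monohydrate: 0.21 mmol/L × 169.02 mg/mmol × 2.21 L = 78.44 mg
sodium carbonate: 13.4 mmol/L × 106 g/mol × 2.21 L ÷ 1000 = 3.14 g
MOPS: 0.54 g per 100 mL × 2210 mL ÷ 100 = 11.93 g
potassium sulfate: 0.0587 g per 100 mL × 2210 mL ÷ 100 = 1.30 g
dipotassium phosphate: 12.9 g/L × 2.21 L = 28.51 g
sodium acetate trihydrate: 37.9 mmol/L × 136.1 g/mol × 2.21 L ÷ 1000 = 11.40 g
Tricine: 5.11 g/L × 2.21 L = 11.29 g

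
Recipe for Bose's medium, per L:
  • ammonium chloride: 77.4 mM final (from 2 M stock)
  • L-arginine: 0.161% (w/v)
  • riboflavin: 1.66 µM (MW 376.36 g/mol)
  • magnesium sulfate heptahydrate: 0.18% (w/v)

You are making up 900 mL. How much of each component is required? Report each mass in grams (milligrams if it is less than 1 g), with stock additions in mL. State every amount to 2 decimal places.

ammonium chloride 34.83 mL; L-arginine 1.45 g; riboflavin 0.56 mg; magnesium sulfate heptahydrate 1.62 g

Scale factor relative to 1 L: 0.9.
ammonium chloride: V = C2·V2/C1 = 77.4 mM × 900 mL ÷ 2000 mM = 34.83 mL
L-arginine: 0.161% w/v = 1.61 g/L → 1.61 × 0.9 L = 1.45 g
riboflavin: 1.66 µmol/L × 376.36 g/mol × 0.9 L ÷ 1000 = 0.56 mg
magnesium sulfate heptahydrate: 0.18 g per 100 mL × 900 mL ÷ 100 = 1.62 g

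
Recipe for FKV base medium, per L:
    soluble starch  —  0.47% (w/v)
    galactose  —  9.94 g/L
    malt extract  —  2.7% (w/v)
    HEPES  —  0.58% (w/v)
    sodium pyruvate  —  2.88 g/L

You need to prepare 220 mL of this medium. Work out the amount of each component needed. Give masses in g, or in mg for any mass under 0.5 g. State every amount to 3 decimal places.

Target volume = 220 mL = 0.22 L.
soluble starch: 0.47 g per 100 mL × 220 mL ÷ 100 = 1.034 g
galactose: 9.94 g/L × 0.22 L = 2.187 g
malt extract: 2.7 g per 100 mL × 220 mL ÷ 100 = 5.940 g
HEPES: 0.58% w/v = 5.8 g/L → 5.8 × 0.22 L = 1.276 g
sodium pyruvate: 2.88 g/L × 0.22 L = 0.634 g

soluble starch 1.034 g; galactose 2.187 g; malt extract 5.940 g; HEPES 1.276 g; sodium pyruvate 0.634 g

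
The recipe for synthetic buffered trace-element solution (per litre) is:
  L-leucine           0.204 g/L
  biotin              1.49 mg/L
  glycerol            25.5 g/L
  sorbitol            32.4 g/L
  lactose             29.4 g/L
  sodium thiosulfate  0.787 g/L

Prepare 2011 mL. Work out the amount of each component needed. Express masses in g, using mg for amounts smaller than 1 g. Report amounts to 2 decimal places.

Working volume: 2011 mL = 2.011 L.
L-leucine: 0.204 g/L × 2.011 L = 0.410244 g = 410.24 mg
biotin: 1.49 mg/L × 2.011 L = 3.00 mg
glycerol: 25.5 g/L × 2.011 L = 51.28 g
sorbitol: 32.4 g/L × 2.011 L = 65.16 g
lactose: 29.4 g/L × 2.011 L = 59.12 g
sodium thiosulfate: 0.787 g/L × 2.011 L = 1.58 g

L-leucine 410.24 mg; biotin 3.00 mg; glycerol 51.28 g; sorbitol 65.16 g; lactose 59.12 g; sodium thiosulfate 1.58 g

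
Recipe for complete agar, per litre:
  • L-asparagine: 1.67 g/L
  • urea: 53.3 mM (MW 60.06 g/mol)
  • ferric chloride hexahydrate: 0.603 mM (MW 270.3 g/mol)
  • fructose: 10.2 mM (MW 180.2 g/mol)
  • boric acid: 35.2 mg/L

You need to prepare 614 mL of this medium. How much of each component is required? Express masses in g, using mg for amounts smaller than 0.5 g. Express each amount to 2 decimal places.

L-asparagine 1.03 g; urea 1.97 g; ferric chloride hexahydrate 100.08 mg; fructose 1.13 g; boric acid 21.61 mg

Scale factor relative to 1 L: 0.614.
L-asparagine: 1.67 g/L × 0.614 L = 1.03 g
urea: 53.3 mmol/L × 60.06 g/mol × 0.614 L ÷ 1000 = 1.97 g
ferric chloride hexahydrate: 0.603 mmol/L × 270.3 mg/mmol × 0.614 L = 100.08 mg
fructose: 10.2 mmol/L × 180.2 g/mol × 0.614 L ÷ 1000 = 1.13 g
boric acid: 35.2 mg/L × 0.614 L = 21.61 mg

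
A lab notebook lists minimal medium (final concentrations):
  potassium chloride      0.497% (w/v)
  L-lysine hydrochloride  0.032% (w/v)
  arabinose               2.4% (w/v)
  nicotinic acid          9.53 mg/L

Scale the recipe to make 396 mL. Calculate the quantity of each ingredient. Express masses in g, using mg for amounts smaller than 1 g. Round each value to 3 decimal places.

Working volume: 396 mL = 0.396 L.
potassium chloride: 0.497 g per 100 mL × 396 mL ÷ 100 = 1.968 g
L-lysine hydrochloride: 0.032% w/v = 0.32 g/L → 0.32 × 0.396 L = 0.12672 g = 126.720 mg
arabinose: 2.4 g per 100 mL × 396 mL ÷ 100 = 9.504 g
nicotinic acid: 9.53 mg/L × 0.396 L = 3.774 mg

potassium chloride 1.968 g; L-lysine hydrochloride 126.720 mg; arabinose 9.504 g; nicotinic acid 3.774 mg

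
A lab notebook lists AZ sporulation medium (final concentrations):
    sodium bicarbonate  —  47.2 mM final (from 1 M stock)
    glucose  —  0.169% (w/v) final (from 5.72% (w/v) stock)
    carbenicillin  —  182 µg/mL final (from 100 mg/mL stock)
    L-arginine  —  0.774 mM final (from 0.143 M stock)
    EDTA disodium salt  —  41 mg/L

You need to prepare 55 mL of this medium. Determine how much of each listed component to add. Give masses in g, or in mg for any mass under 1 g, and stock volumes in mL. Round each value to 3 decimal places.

sodium bicarbonate 2.596 mL; glucose 1.625 mL; carbenicillin 0.100 mL; L-arginine 0.298 mL; EDTA disodium salt 2.255 mg

Working volume: 55 mL = 0.055 L.
sodium bicarbonate: dilute stock: 47.2 mM × 55 mL ÷ 1000 mM = 2.596 mL
glucose: dilute stock: 0.169% ÷ 5.72% × 55 mL = 1.625 mL
carbenicillin: V = C2·V2/C1 = 182 µg/mL × 55 mL ÷ 100000 µg/mL = 0.100 mL
L-arginine: V = C2·V2/C1 = 0.774 mM × 55 mL ÷ 143 mM = 0.298 mL
EDTA disodium salt: 41 mg/L × 0.055 L = 2.255 mg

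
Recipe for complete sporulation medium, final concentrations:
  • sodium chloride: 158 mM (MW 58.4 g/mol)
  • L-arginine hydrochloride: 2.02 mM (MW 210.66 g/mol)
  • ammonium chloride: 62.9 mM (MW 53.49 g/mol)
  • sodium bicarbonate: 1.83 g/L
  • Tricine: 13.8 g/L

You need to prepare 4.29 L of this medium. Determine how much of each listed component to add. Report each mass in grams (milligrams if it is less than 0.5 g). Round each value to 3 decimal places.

sodium chloride 39.585 g; L-arginine hydrochloride 1.826 g; ammonium chloride 14.434 g; sodium bicarbonate 7.851 g; Tricine 59.202 g

Working volume: 4.29 L.
sodium chloride: 158 mmol/L × 58.4 g/mol × 4.29 L ÷ 1000 = 39.585 g
L-arginine hydrochloride: 2.02 mmol/L × 210.66 g/mol × 4.29 L ÷ 1000 = 1.826 g
ammonium chloride: 62.9 mmol/L × 53.49 g/mol × 4.29 L ÷ 1000 = 14.434 g
sodium bicarbonate: 1.83 g/L × 4.29 L = 7.851 g
Tricine: 13.8 g/L × 4.29 L = 59.202 g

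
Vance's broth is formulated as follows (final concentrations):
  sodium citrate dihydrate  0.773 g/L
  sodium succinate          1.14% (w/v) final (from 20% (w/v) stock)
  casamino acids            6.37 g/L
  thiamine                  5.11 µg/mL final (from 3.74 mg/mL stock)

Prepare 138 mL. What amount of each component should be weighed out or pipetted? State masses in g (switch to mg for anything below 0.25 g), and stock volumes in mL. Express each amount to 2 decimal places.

sodium citrate dihydrate 106.67 mg; sodium succinate 7.87 mL; casamino acids 0.88 g; thiamine 0.19 mL

Working volume: 138 mL = 0.138 L.
sodium citrate dihydrate: 0.773 g/L × 0.138 L = 0.106674 g = 106.67 mg
sodium succinate: C1V1 = C2V2 → 1.14% ÷ 20% × 138 mL = 7.87 mL
casamino acids: 6.37 g/L × 0.138 L = 0.88 g
thiamine: V = C2·V2/C1 = 5.11 µg/mL × 138 mL ÷ 3740 µg/mL = 0.19 mL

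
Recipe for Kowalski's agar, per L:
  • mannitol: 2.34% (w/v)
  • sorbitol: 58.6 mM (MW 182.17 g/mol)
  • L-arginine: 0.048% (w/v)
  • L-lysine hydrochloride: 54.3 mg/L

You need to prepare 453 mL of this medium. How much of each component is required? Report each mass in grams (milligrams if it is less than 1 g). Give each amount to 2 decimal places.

Working volume: 453 mL = 0.453 L.
mannitol: 2.34% w/v = 23.4 g/L → 23.4 × 0.453 L = 10.60 g
sorbitol: 58.6 mmol/L × 182.17 g/mol × 0.453 L ÷ 1000 = 4.84 g
L-arginine: 0.048 g per 100 mL × 453 mL ÷ 100 = 0.21744 g = 217.44 mg
L-lysine hydrochloride: 54.3 mg/L × 0.453 L = 24.60 mg

mannitol 10.60 g; sorbitol 4.84 g; L-arginine 217.44 mg; L-lysine hydrochloride 24.60 mg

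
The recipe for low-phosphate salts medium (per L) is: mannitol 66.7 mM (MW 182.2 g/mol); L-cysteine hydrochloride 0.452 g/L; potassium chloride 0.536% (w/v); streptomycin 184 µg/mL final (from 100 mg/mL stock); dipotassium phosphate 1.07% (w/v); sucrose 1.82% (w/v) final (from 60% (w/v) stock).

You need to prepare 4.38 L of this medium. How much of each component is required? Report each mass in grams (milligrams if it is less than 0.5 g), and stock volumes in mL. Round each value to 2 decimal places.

mannitol 53.23 g; L-cysteine hydrochloride 1.98 g; potassium chloride 23.48 g; streptomycin 8.06 mL; dipotassium phosphate 46.87 g; sucrose 132.86 mL

Working volume: 4.38 L.
mannitol: 66.7 mmol/L × 182.2 g/mol × 4.38 L ÷ 1000 = 53.23 g
L-cysteine hydrochloride: 0.452 g/L × 4.38 L = 1.98 g
potassium chloride: 0.536% w/v = 5.36 g/L → 5.36 × 4.38 L = 23.48 g
streptomycin: C1V1 = C2V2 → 184 µg/mL × 4380 mL ÷ 100000 µg/mL = 8.06 mL
dipotassium phosphate: 1.07 g per 100 mL × 4380 mL ÷ 100 = 46.87 g
sucrose: C1V1 = C2V2 → 1.82% ÷ 60% × 4380 mL = 132.86 mL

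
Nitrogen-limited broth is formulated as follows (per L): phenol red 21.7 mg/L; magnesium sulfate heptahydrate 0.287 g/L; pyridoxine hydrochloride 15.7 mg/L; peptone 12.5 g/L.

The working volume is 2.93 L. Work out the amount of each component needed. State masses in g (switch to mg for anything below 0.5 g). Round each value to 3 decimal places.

phenol red 63.581 mg; magnesium sulfate heptahydrate 0.841 g; pyridoxine hydrochloride 46.001 mg; peptone 36.625 g

Scale factor relative to 1 L: 2.93.
phenol red: 21.7 mg/L × 2.93 L = 63.581 mg
magnesium sulfate heptahydrate: 0.287 g/L × 2.93 L = 0.841 g
pyridoxine hydrochloride: 15.7 mg/L × 2.93 L = 46.001 mg
peptone: 12.5 g/L × 2.93 L = 36.625 g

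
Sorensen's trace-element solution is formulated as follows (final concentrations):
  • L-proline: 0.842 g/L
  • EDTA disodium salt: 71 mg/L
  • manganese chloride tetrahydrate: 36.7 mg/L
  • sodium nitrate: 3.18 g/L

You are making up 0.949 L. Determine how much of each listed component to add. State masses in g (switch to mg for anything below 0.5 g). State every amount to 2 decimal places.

L-proline 0.80 g; EDTA disodium salt 67.38 mg; manganese chloride tetrahydrate 34.83 mg; sodium nitrate 3.02 g

Scale factor relative to 1 L: 0.949.
L-proline: 0.842 g/L × 0.949 L = 0.80 g
EDTA disodium salt: 71 mg/L × 0.949 L = 67.38 mg
manganese chloride tetrahydrate: 36.7 mg/L × 0.949 L = 34.83 mg
sodium nitrate: 3.18 g/L × 0.949 L = 3.02 g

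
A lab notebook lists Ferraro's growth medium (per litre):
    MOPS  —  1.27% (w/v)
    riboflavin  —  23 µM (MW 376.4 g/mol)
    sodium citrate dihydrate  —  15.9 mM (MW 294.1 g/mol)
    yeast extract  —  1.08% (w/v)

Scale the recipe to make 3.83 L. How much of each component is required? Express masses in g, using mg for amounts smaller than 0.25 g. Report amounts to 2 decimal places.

Scale factor relative to 1 L: 3.83.
MOPS: 1.27 g per 100 mL × 3830 mL ÷ 100 = 48.64 g
riboflavin: 23 µmol/L × 376.4 g/mol × 3.83 L ÷ 1000 = 33.16 mg
sodium citrate dihydrate: 15.9 mmol/L × 294.1 g/mol × 3.83 L ÷ 1000 = 17.91 g
yeast extract: 1.08 g per 100 mL × 3830 mL ÷ 100 = 41.36 g

MOPS 48.64 g; riboflavin 33.16 mg; sodium citrate dihydrate 17.91 g; yeast extract 41.36 g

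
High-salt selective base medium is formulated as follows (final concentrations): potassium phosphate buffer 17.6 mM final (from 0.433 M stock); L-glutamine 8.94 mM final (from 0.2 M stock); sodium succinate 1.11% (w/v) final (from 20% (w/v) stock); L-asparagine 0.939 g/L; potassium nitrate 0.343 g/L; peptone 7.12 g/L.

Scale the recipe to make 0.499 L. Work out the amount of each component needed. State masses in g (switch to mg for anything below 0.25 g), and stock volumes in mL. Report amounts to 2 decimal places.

potassium phosphate buffer 20.28 mL; L-glutamine 22.31 mL; sodium succinate 27.69 mL; L-asparagine 0.47 g; potassium nitrate 171.16 mg; peptone 3.55 g

Scale factor relative to 1 L: 0.499.
potassium phosphate buffer: dilute stock: 17.6 mM × 499 mL ÷ 433 mM = 20.28 mL
L-glutamine: V = C2·V2/C1 = 8.94 mM × 499 mL ÷ 200 mM = 22.31 mL
sodium succinate: dilute stock: 1.11% ÷ 20% × 499 mL = 27.69 mL
L-asparagine: 0.939 g/L × 0.499 L = 0.47 g
potassium nitrate: 0.343 g/L × 0.499 L = 0.171157 g = 171.16 mg
peptone: 7.12 g/L × 0.499 L = 3.55 g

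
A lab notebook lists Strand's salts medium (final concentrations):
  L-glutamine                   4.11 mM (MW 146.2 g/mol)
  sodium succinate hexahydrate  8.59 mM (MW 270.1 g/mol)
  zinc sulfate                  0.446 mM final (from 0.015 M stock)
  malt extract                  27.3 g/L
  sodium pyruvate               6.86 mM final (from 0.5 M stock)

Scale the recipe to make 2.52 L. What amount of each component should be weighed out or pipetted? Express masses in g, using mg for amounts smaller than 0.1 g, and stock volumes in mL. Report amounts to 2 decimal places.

Working volume: 2.52 L.
L-glutamine: 4.11 mmol/L × 146.2 g/mol × 2.52 L ÷ 1000 = 1.51 g
sodium succinate hexahydrate: 8.59 mmol/L × 270.1 g/mol × 2.52 L ÷ 1000 = 5.85 g
zinc sulfate: V = C2·V2/C1 = 0.446 mM × 2520 mL ÷ 15 mM = 74.93 mL
malt extract: 27.3 g/L × 2.52 L = 68.80 g
sodium pyruvate: V = C2·V2/C1 = 6.86 mM × 2520 mL ÷ 500 mM = 34.57 mL

L-glutamine 1.51 g; sodium succinate hexahydrate 5.85 g; zinc sulfate 74.93 mL; malt extract 68.80 g; sodium pyruvate 34.57 mL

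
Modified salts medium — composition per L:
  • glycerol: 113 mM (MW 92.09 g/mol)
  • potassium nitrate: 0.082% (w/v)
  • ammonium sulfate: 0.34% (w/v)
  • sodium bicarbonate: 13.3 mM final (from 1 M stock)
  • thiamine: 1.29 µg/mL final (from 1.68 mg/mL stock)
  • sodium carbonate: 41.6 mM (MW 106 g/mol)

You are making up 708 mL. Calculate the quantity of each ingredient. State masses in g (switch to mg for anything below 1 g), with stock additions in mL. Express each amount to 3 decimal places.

glycerol 7.368 g; potassium nitrate 580.560 mg; ammonium sulfate 2.407 g; sodium bicarbonate 9.416 mL; thiamine 0.544 mL; sodium carbonate 3.122 g

Target volume = 708 mL = 0.708 L.
glycerol: 113 mmol/L × 92.09 g/mol × 0.708 L ÷ 1000 = 7.368 g
potassium nitrate: 0.082% w/v = 0.82 g/L → 0.82 × 0.708 L = 0.58056 g = 580.560 mg
ammonium sulfate: 0.34% w/v = 3.4 g/L → 3.4 × 0.708 L = 2.407 g
sodium bicarbonate: dilute stock: 13.3 mM × 708 mL ÷ 1000 mM = 9.416 mL
thiamine: dilute stock: 1.29 µg/mL × 708 mL ÷ 1680 µg/mL = 0.544 mL
sodium carbonate: 41.6 mmol/L × 106 g/mol × 0.708 L ÷ 1000 = 3.122 g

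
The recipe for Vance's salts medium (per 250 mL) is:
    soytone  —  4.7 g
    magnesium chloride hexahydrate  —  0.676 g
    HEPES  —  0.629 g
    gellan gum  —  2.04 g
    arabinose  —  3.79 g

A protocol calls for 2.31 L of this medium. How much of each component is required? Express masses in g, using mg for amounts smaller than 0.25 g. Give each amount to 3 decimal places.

Scale factor = 2310 mL / 250 mL = 9.24.
soytone: 4.7 g × (2310 mL / 250 mL) = 43.428 g
magnesium chloride hexahydrate: 0.676 g × (2310 mL / 250 mL) = 6.246 g
HEPES: 0.629 g × (2310 mL / 250 mL) = 5.812 g
gellan gum: 2.04 g × (2310 mL / 250 mL) = 18.850 g
arabinose: 3.79 g × (2310 mL / 250 mL) = 35.020 g

soytone 43.428 g; magnesium chloride hexahydrate 6.246 g; HEPES 5.812 g; gellan gum 18.850 g; arabinose 35.020 g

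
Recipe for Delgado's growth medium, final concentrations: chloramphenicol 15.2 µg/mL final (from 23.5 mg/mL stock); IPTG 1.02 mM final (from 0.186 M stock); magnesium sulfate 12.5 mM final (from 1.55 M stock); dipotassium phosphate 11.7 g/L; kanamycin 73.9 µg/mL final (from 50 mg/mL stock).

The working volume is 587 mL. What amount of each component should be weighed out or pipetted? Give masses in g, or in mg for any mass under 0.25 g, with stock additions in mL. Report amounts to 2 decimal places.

Target volume = 587 mL = 0.587 L.
chloramphenicol: C1V1 = C2V2 → 15.2 µg/mL × 587 mL ÷ 23500 µg/mL = 0.38 mL
IPTG: C1V1 = C2V2 → 1.02 mM × 587 mL ÷ 186 mM = 3.22 mL
magnesium sulfate: V = C2·V2/C1 = 12.5 mM × 587 mL ÷ 1550 mM = 4.73 mL
dipotassium phosphate: 11.7 g/L × 0.587 L = 6.87 g
kanamycin: dilute stock: 73.9 µg/mL × 587 mL ÷ 50000 µg/mL = 0.87 mL

chloramphenicol 0.38 mL; IPTG 3.22 mL; magnesium sulfate 4.73 mL; dipotassium phosphate 6.87 g; kanamycin 0.87 mL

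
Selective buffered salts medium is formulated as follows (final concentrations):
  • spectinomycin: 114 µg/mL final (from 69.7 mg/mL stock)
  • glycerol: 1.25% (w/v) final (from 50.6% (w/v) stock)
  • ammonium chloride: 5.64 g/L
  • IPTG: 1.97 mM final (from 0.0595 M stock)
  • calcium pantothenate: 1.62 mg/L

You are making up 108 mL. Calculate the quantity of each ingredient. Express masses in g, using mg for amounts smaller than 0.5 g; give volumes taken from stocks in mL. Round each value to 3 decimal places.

spectinomycin 0.177 mL; glycerol 2.668 mL; ammonium chloride 0.609 g; IPTG 3.576 mL; calcium pantothenate 0.175 mg

Working volume: 108 mL = 0.108 L.
spectinomycin: dilute stock: 114 µg/mL × 108 mL ÷ 69700 µg/mL = 0.177 mL
glycerol: V = C2·V2/C1 = 1.25% ÷ 50.6% × 108 mL = 2.668 mL
ammonium chloride: 5.64 g/L × 0.108 L = 0.609 g
IPTG: dilute stock: 1.97 mM × 108 mL ÷ 59.5 mM = 3.576 mL
calcium pantothenate: 1.62 mg/L × 0.108 L = 0.175 mg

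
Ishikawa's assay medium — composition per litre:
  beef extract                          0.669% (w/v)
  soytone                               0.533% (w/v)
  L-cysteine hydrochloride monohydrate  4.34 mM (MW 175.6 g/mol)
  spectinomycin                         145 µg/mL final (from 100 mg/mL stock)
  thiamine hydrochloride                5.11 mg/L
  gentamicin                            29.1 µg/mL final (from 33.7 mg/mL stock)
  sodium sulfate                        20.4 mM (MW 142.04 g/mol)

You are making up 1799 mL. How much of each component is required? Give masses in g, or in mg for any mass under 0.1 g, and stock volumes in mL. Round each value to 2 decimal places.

Working volume: 1799 mL = 1.799 L.
beef extract: 0.669 g per 100 mL × 1799 mL ÷ 100 = 12.04 g
soytone: 0.533% w/v = 5.33 g/L → 5.33 × 1.799 L = 9.59 g
L-cysteine hydrochloride monohydrate: 4.34 mmol/L × 175.6 g/mol × 1.799 L ÷ 1000 = 1.37 g
spectinomycin: C1V1 = C2V2 → 145 µg/mL × 1799 mL ÷ 100000 µg/mL = 2.61 mL
thiamine hydrochloride: 5.11 mg/L × 1.799 L = 9.19 mg
gentamicin: V = C2·V2/C1 = 29.1 µg/mL × 1799 mL ÷ 33700 µg/mL = 1.55 mL
sodium sulfate: 20.4 mmol/L × 142.04 g/mol × 1.799 L ÷ 1000 = 5.21 g

beef extract 12.04 g; soytone 9.59 g; L-cysteine hydrochloride monohydrate 1.37 g; spectinomycin 2.61 mL; thiamine hydrochloride 9.19 mg; gentamicin 1.55 mL; sodium sulfate 5.21 g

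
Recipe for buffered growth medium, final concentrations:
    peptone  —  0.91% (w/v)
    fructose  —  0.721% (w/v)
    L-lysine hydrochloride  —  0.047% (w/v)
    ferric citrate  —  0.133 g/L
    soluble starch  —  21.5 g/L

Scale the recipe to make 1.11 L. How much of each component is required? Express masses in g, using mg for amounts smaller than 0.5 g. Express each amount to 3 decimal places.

Working volume: 1.11 L.
peptone: 0.91% w/v = 9.1 g/L → 9.1 × 1.11 L = 10.101 g
fructose: 0.721 g per 100 mL × 1110 mL ÷ 100 = 8.003 g
L-lysine hydrochloride: 0.047% w/v = 0.47 g/L → 0.47 × 1.11 L = 0.522 g
ferric citrate: 0.133 g/L × 1.11 L = 0.14763 g = 147.630 mg
soluble starch: 21.5 g/L × 1.11 L = 23.865 g

peptone 10.101 g; fructose 8.003 g; L-lysine hydrochloride 0.522 g; ferric citrate 147.630 mg; soluble starch 23.865 g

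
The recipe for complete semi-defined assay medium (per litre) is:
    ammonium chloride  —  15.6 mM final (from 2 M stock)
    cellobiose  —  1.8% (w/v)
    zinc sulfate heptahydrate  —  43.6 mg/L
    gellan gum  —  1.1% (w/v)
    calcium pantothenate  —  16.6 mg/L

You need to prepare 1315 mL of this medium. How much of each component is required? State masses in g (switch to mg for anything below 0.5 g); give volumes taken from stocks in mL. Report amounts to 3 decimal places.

ammonium chloride 10.257 mL; cellobiose 23.670 g; zinc sulfate heptahydrate 57.334 mg; gellan gum 14.465 g; calcium pantothenate 21.829 mg

Scale factor relative to 1 L: 1.315.
ammonium chloride: C1V1 = C2V2 → 15.6 mM × 1315 mL ÷ 2000 mM = 10.257 mL
cellobiose: 1.8% w/v = 18 g/L → 18 × 1.315 L = 23.670 g
zinc sulfate heptahydrate: 43.6 mg/L × 1.315 L = 57.334 mg
gellan gum: 1.1 g per 100 mL × 1315 mL ÷ 100 = 14.465 g
calcium pantothenate: 16.6 mg/L × 1.315 L = 21.829 mg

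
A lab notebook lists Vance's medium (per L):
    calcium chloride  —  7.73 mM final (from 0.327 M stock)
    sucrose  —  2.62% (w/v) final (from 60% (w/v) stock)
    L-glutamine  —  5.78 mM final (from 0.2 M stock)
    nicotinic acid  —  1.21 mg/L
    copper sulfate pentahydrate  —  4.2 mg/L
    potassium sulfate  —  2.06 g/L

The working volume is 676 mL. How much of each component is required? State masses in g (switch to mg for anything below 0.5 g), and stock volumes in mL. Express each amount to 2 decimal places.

Target volume = 676 mL = 0.676 L.
calcium chloride: V = C2·V2/C1 = 7.73 mM × 676 mL ÷ 327 mM = 15.98 mL
sucrose: V = C2·V2/C1 = 2.62% ÷ 60% × 676 mL = 29.52 mL
L-glutamine: V = C2·V2/C1 = 5.78 mM × 676 mL ÷ 200 mM = 19.54 mL
nicotinic acid: 1.21 mg/L × 0.676 L = 0.82 mg
copper sulfate pentahydrate: 4.2 mg/L × 0.676 L = 2.84 mg
potassium sulfate: 2.06 g/L × 0.676 L = 1.39 g

calcium chloride 15.98 mL; sucrose 29.52 mL; L-glutamine 19.54 mL; nicotinic acid 0.82 mg; copper sulfate pentahydrate 2.84 mg; potassium sulfate 1.39 g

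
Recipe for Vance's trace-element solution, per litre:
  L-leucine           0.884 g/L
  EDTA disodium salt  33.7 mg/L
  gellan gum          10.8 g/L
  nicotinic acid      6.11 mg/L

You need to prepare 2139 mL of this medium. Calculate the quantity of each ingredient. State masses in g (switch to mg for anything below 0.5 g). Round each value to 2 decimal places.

L-leucine 1.89 g; EDTA disodium salt 72.08 mg; gellan gum 23.10 g; nicotinic acid 13.07 mg

Scale factor relative to 1 L: 2.139.
L-leucine: 0.884 g/L × 2.139 L = 1.89 g
EDTA disodium salt: 33.7 mg/L × 2.139 L = 72.08 mg
gellan gum: 10.8 g/L × 2.139 L = 23.10 g
nicotinic acid: 6.11 mg/L × 2.139 L = 13.07 mg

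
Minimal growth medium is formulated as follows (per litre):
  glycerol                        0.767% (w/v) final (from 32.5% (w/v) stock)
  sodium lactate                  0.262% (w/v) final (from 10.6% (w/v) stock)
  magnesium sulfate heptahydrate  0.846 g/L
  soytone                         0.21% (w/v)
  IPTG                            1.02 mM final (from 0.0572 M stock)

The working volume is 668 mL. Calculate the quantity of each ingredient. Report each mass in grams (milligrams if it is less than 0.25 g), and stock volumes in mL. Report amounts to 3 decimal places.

Target volume = 668 mL = 0.668 L.
glycerol: C1V1 = C2V2 → 0.767% ÷ 32.5% × 668 mL = 15.765 mL
sodium lactate: V = C2·V2/C1 = 0.262% ÷ 10.6% × 668 mL = 16.511 mL
magnesium sulfate heptahydrate: 0.846 g/L × 0.668 L = 0.565 g
soytone: 0.21 g per 100 mL × 668 mL ÷ 100 = 1.403 g
IPTG: C1V1 = C2V2 → 1.02 mM × 668 mL ÷ 57.2 mM = 11.912 mL

glycerol 15.765 mL; sodium lactate 16.511 mL; magnesium sulfate heptahydrate 0.565 g; soytone 1.403 g; IPTG 11.912 mL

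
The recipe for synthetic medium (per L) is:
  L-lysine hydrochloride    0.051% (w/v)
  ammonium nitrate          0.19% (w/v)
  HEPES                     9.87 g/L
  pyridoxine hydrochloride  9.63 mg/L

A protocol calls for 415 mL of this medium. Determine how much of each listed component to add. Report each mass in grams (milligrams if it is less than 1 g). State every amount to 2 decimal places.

L-lysine hydrochloride 211.65 mg; ammonium nitrate 788.50 mg; HEPES 4.10 g; pyridoxine hydrochloride 4.00 mg

Target volume = 415 mL = 0.415 L.
L-lysine hydrochloride: 0.051% w/v = 0.51 g/L → 0.51 × 0.415 L = 0.21165 g = 211.65 mg
ammonium nitrate: 0.19 g per 100 mL × 415 mL ÷ 100 = 0.7885 g = 788.50 mg
HEPES: 9.87 g/L × 0.415 L = 4.10 g
pyridoxine hydrochloride: 9.63 mg/L × 0.415 L = 4.00 mg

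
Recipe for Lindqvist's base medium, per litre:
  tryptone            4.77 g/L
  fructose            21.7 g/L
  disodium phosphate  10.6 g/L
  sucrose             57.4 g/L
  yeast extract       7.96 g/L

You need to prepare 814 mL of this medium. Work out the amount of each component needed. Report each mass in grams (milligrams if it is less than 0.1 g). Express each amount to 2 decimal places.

Working volume: 814 mL = 0.814 L.
tryptone: 4.77 g/L × 0.814 L = 3.88 g
fructose: 21.7 g/L × 0.814 L = 17.66 g
disodium phosphate: 10.6 g/L × 0.814 L = 8.63 g
sucrose: 57.4 g/L × 0.814 L = 46.72 g
yeast extract: 7.96 g/L × 0.814 L = 6.48 g

tryptone 3.88 g; fructose 17.66 g; disodium phosphate 8.63 g; sucrose 46.72 g; yeast extract 6.48 g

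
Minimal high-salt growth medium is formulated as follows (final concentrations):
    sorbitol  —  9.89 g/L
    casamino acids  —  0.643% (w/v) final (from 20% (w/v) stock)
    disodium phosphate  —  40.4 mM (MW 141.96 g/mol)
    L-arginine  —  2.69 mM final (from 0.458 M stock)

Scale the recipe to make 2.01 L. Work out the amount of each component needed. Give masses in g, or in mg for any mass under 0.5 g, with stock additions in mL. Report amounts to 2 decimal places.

sorbitol 19.88 g; casamino acids 64.62 mL; disodium phosphate 11.53 g; L-arginine 11.81 mL

Scale factor relative to 1 L: 2.01.
sorbitol: 9.89 g/L × 2.01 L = 19.88 g
casamino acids: V = C2·V2/C1 = 0.643% ÷ 20% × 2010 mL = 64.62 mL
disodium phosphate: 40.4 mmol/L × 141.96 g/mol × 2.01 L ÷ 1000 = 11.53 g
L-arginine: dilute stock: 2.69 mM × 2010 mL ÷ 458 mM = 11.81 mL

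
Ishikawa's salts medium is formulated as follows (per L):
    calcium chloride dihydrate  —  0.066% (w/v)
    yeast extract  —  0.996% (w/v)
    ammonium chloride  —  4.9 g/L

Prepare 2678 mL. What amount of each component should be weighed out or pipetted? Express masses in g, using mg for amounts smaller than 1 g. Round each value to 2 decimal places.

calcium chloride dihydrate 1.77 g; yeast extract 26.67 g; ammonium chloride 13.12 g

Scale factor relative to 1 L: 2.678.
calcium chloride dihydrate: 0.066% w/v = 0.66 g/L → 0.66 × 2.678 L = 1.77 g
yeast extract: 0.996% w/v = 9.96 g/L → 9.96 × 2.678 L = 26.67 g
ammonium chloride: 4.9 g/L × 2.678 L = 13.12 g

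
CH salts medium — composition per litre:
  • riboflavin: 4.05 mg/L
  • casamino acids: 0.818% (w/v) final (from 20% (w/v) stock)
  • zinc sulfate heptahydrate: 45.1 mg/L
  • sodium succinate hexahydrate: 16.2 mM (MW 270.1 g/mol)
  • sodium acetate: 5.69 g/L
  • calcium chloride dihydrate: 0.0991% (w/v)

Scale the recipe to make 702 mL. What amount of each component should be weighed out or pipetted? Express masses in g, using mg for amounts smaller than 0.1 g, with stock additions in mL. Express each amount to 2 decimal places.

Scale factor relative to 1 L: 0.702.
riboflavin: 4.05 mg/L × 0.702 L = 2.84 mg
casamino acids: dilute stock: 0.818% ÷ 20% × 702 mL = 28.71 mL
zinc sulfate heptahydrate: 45.1 mg/L × 0.702 L = 31.66 mg
sodium succinate hexahydrate: 16.2 mmol/L × 270.1 g/mol × 0.702 L ÷ 1000 = 3.07 g
sodium acetate: 5.69 g/L × 0.702 L = 3.99 g
calcium chloride dihydrate: 0.0991% w/v = 0.991 g/L → 0.991 × 0.702 L = 0.70 g

riboflavin 2.84 mg; casamino acids 28.71 mL; zinc sulfate heptahydrate 31.66 mg; sodium succinate hexahydrate 3.07 g; sodium acetate 3.99 g; calcium chloride dihydrate 0.70 g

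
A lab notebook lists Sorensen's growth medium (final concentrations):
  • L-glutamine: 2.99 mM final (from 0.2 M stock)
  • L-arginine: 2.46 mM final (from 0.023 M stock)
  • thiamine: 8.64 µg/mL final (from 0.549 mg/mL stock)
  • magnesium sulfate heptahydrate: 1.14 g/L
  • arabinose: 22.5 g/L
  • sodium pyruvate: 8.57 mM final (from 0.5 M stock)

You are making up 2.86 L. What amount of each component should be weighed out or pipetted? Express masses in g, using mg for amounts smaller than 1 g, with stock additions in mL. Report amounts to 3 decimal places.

Working volume: 2.86 L.
L-glutamine: dilute stock: 2.99 mM × 2860 mL ÷ 200 mM = 42.757 mL
L-arginine: V = C2·V2/C1 = 2.46 mM × 2860 mL ÷ 23 mM = 305.896 mL
thiamine: dilute stock: 8.64 µg/mL × 2860 mL ÷ 549 µg/mL = 45.010 mL
magnesium sulfate heptahydrate: 1.14 g/L × 2.86 L = 3.260 g
arabinose: 22.5 g/L × 2.86 L = 64.350 g
sodium pyruvate: V = C2·V2/C1 = 8.57 mM × 2860 mL ÷ 500 mM = 49.020 mL

L-glutamine 42.757 mL; L-arginine 305.896 mL; thiamine 45.010 mL; magnesium sulfate heptahydrate 3.260 g; arabinose 64.350 g; sodium pyruvate 49.020 mL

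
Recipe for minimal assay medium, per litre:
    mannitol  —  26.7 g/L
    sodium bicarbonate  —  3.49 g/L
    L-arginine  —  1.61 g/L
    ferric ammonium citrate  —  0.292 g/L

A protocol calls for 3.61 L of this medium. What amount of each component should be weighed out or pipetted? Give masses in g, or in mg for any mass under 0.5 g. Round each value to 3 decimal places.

mannitol 96.387 g; sodium bicarbonate 12.599 g; L-arginine 5.812 g; ferric ammonium citrate 1.054 g

Working volume: 3.61 L.
mannitol: 26.7 g/L × 3.61 L = 96.387 g
sodium bicarbonate: 3.49 g/L × 3.61 L = 12.599 g
L-arginine: 1.61 g/L × 3.61 L = 5.812 g
ferric ammonium citrate: 0.292 g/L × 3.61 L = 1.054 g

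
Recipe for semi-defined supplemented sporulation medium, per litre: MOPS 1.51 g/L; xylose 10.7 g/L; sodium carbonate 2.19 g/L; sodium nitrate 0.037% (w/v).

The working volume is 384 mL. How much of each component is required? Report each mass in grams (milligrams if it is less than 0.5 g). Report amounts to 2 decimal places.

MOPS 0.58 g; xylose 4.11 g; sodium carbonate 0.84 g; sodium nitrate 142.08 mg

Target volume = 384 mL = 0.384 L.
MOPS: 1.51 g/L × 0.384 L = 0.58 g
xylose: 10.7 g/L × 0.384 L = 4.11 g
sodium carbonate: 2.19 g/L × 0.384 L = 0.84 g
sodium nitrate: 0.037 g per 100 mL × 384 mL ÷ 100 = 0.14208 g = 142.08 mg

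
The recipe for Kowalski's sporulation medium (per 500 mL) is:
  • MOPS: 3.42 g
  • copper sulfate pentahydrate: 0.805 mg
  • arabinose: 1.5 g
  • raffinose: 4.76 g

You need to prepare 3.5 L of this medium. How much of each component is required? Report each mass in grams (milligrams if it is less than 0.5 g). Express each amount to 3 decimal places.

MOPS 23.940 g; copper sulfate pentahydrate 5.635 mg; arabinose 10.500 g; raffinose 33.320 g

Scale factor = 3500 mL / 500 mL = 7.
MOPS: 3.42 g × (3500 mL / 500 mL) = 23.940 g
copper sulfate pentahydrate: 0.805 mg × (3500 mL / 500 mL) = 5.635 mg
arabinose: 1.5 g × (3500 mL / 500 mL) = 10.500 g
raffinose: 4.76 g × (3500 mL / 500 mL) = 33.320 g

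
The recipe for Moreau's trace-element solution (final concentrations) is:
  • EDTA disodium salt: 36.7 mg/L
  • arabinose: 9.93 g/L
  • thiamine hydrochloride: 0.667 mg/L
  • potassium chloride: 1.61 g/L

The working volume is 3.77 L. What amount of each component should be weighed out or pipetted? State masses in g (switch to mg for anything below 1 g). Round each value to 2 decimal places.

EDTA disodium salt 138.36 mg; arabinose 37.44 g; thiamine hydrochloride 2.51 mg; potassium chloride 6.07 g

Working volume: 3.77 L.
EDTA disodium salt: 36.7 mg/L × 3.77 L = 138.36 mg
arabinose: 9.93 g/L × 3.77 L = 37.44 g
thiamine hydrochloride: 0.667 mg/L × 3.77 L = 2.51 mg
potassium chloride: 1.61 g/L × 3.77 L = 6.07 g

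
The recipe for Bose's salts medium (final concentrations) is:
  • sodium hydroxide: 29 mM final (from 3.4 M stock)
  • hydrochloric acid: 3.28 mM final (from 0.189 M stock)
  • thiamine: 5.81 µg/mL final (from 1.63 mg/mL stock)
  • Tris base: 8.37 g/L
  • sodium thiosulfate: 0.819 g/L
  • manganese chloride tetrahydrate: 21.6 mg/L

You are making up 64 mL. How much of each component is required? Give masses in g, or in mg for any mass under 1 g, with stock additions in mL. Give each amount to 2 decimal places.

sodium hydroxide 0.55 mL; hydrochloric acid 1.11 mL; thiamine 0.23 mL; Tris base 535.68 mg; sodium thiosulfate 52.42 mg; manganese chloride tetrahydrate 1.38 mg

Target volume = 64 mL = 0.064 L.
sodium hydroxide: V = C2·V2/C1 = 29 mM × 64 mL ÷ 3400 mM = 0.55 mL
hydrochloric acid: C1V1 = C2V2 → 3.28 mM × 64 mL ÷ 189 mM = 1.11 mL
thiamine: V = C2·V2/C1 = 5.81 µg/mL × 64 mL ÷ 1630 µg/mL = 0.23 mL
Tris base: 8.37 g/L × 0.064 L = 0.53568 g = 535.68 mg
sodium thiosulfate: 0.819 g/L × 0.064 L = 0.052416 g = 52.42 mg
manganese chloride tetrahydrate: 21.6 mg/L × 0.064 L = 1.38 mg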